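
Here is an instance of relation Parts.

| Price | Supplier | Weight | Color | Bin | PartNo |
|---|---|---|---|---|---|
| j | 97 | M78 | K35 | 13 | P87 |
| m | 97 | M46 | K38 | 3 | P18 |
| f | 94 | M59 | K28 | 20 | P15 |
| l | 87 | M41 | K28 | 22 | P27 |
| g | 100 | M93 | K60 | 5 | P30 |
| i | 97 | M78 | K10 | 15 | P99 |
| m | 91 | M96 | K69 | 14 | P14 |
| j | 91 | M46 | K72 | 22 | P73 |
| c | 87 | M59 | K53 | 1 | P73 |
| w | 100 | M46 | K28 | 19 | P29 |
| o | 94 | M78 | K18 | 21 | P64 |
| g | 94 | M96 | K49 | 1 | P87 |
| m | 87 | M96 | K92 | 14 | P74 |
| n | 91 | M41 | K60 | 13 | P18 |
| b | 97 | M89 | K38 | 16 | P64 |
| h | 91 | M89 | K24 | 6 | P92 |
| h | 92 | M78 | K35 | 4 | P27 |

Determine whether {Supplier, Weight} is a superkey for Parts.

Two distinct rows share (Supplier=97, Weight=M78), so {Supplier, Weight} does not determine every attribute — not a superkey.

No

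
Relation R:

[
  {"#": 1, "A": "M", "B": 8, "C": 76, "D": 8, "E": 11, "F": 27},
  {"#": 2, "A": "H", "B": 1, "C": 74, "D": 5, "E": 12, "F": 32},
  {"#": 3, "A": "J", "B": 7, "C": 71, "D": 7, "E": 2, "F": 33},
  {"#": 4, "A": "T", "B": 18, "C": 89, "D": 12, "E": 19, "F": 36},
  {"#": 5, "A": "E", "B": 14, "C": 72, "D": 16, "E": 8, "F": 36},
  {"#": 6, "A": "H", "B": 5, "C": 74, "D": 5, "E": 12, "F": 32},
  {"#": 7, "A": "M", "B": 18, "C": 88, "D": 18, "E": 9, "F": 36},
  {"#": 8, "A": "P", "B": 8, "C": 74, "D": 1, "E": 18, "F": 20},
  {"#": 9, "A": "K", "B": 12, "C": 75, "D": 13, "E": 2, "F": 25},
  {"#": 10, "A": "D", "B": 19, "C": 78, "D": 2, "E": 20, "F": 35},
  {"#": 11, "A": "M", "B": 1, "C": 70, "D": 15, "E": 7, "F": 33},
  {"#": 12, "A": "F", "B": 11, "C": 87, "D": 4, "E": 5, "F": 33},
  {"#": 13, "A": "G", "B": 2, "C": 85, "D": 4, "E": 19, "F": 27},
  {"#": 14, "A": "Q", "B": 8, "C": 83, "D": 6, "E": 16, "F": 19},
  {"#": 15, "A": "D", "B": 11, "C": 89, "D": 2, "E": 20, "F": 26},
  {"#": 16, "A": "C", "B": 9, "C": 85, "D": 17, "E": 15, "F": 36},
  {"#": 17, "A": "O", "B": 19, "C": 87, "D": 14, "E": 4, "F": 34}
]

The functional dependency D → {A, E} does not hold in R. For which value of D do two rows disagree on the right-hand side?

D=8: row 1 → {A,E} = (M, 11) ✓
D=5: rows 2, 6 → {A,E} = (H, 12), (H, 12) ✓
D=7: row 3 → {A,E} = (J, 2) ✓
D=12: row 4 → {A,E} = (T, 19) ✓
D=16: row 5 → {A,E} = (E, 8) ✓
D=18: row 7 → {A,E} = (M, 9) ✓
D=1: row 8 → {A,E} = (P, 18) ✓
D=13: row 9 → {A,E} = (K, 2) ✓
D=2: rows 10, 15 → {A,E} = (D, 20), (D, 20) ✓
D=15: row 11 → {A,E} = (M, 7) ✓
D=4: rows 12, 13 → {A,E} takes values {(F, 5), (G, 19)} — violation
D=6: row 14 → {A,E} = (Q, 16) ✓
D=17: row 16 → {A,E} = (C, 15) ✓
D=14: row 17 → {A,E} = (O, 4) ✓
The only D value with inconsistent RHS is D=4.

4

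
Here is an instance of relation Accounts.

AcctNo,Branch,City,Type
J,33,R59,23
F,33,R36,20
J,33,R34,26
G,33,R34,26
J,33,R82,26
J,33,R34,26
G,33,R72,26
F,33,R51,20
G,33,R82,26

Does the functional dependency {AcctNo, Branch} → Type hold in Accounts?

(AcctNo=J, Branch=33): 4 rows → Type takes values {23, 26} — violation
(AcctNo=F, Branch=33): 2 rows → Type = 20, 20 ✓
(AcctNo=G, Branch=33): 3 rows → Type = 26, 26, 26 ✓
Two rows agree on {AcctNo, Branch} but differ on Type, so {AcctNo, Branch} → Type does not hold.

No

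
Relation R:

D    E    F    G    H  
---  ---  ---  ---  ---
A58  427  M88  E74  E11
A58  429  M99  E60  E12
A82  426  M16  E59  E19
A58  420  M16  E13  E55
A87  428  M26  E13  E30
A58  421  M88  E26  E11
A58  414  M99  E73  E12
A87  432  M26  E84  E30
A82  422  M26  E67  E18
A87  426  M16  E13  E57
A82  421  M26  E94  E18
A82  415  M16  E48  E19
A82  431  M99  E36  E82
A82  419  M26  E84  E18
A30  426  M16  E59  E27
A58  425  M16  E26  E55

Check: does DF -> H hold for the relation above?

(D=A58, F=M88): 2 rows → H = E11, E11 ✓
(D=A58, F=M99): 2 rows → H = E12, E12 ✓
(D=A82, F=M16): 2 rows → H = E19, E19 ✓
(D=A58, F=M16): 2 rows → H = E55, E55 ✓
(D=A87, F=M26): 2 rows → H = E30, E30 ✓
(D=A82, F=M26): 3 rows → H = E18, E18, E18 ✓
(D=A87, F=M16): 1 row → H = E57 ✓
(D=A82, F=M99): 1 row → H = E82 ✓
(D=A30, F=M16): 1 row → H = E27 ✓
Every DF value is associated with a single H value, so DF -> H holds.

Yes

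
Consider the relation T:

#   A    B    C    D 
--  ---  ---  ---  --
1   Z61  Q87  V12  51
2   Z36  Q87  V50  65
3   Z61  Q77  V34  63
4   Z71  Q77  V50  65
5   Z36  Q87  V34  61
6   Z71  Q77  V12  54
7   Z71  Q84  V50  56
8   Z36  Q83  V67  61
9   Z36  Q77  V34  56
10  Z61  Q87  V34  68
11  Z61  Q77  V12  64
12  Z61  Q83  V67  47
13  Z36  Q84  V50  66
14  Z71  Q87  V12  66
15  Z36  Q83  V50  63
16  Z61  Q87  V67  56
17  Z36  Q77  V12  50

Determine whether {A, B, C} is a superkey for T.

All 17 rows have distinct {A, B, C} values, so {A, B, C} → (all attributes) holds and {A, B, C} is a superkey.

Yes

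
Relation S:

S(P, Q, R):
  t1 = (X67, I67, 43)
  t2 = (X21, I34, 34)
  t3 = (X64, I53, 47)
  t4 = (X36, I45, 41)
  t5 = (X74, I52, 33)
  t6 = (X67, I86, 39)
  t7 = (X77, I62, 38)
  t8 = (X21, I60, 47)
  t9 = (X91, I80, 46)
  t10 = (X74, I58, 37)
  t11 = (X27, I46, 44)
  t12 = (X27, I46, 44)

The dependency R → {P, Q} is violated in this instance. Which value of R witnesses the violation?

R=43: row 1 → {P,Q} = (X67, I67) ✓
R=34: row 2 → {P,Q} = (X21, I34) ✓
R=47: rows 3, 8 → {P,Q} takes values {(X64, I53), (X21, I60)} — violation
R=41: row 4 → {P,Q} = (X36, I45) ✓
R=33: row 5 → {P,Q} = (X74, I52) ✓
R=39: row 6 → {P,Q} = (X67, I86) ✓
R=38: row 7 → {P,Q} = (X77, I62) ✓
R=46: row 9 → {P,Q} = (X91, I80) ✓
R=37: row 10 → {P,Q} = (X74, I58) ✓
R=44: rows 11, 12 → {P,Q} = (X27, I46), (X27, I46) ✓
The only R value with inconsistent RHS is R=47.

47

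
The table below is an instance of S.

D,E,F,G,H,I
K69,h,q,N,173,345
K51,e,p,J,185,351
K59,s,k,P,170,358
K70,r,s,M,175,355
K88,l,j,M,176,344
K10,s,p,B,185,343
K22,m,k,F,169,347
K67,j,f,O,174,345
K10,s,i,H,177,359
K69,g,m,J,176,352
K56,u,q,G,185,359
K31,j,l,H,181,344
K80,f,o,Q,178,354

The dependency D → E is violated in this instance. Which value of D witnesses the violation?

K69

D=K69: 2 rows → E takes values {h, g} — violation
D=K51: 1 row → E = e ✓
D=K59: 1 row → E = s ✓
D=K70: 1 row → E = r ✓
D=K88: 1 row → E = l ✓
D=K10: 2 rows → E = s, s ✓
D=K22: 1 row → E = m ✓
D=K67: 1 row → E = j ✓
D=K56: 1 row → E = u ✓
D=K31: 1 row → E = j ✓
D=K80: 1 row → E = f ✓
The only D value with inconsistent E is D=K69.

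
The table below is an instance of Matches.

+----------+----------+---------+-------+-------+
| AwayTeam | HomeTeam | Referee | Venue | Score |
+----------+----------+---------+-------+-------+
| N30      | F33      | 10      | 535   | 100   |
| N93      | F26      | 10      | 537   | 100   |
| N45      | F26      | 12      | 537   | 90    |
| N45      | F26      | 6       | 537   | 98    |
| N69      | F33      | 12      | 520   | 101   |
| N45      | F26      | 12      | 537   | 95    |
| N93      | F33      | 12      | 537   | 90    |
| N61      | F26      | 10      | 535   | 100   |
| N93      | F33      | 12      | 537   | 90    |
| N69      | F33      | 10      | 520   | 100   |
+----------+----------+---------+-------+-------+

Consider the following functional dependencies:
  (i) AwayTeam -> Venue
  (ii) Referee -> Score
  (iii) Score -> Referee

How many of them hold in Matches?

2

(i) AwayTeam -> Venue: every LHS value maps to a single RHS value — holds.
(ii) Referee -> Score: Referee=12: 5 rows → Score takes values {90, 101, 95} — violation — fails.
(iii) Score -> Referee: every LHS value maps to a single RHS value — holds.
2 of the 3 dependencies hold.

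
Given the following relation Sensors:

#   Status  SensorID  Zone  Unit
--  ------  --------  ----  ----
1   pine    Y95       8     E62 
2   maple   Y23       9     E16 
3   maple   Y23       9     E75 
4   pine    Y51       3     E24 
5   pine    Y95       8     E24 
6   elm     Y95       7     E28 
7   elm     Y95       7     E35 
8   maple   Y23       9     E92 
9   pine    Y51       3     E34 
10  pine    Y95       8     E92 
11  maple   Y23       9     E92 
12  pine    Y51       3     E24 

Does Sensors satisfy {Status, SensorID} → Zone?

(Status=pine, SensorID=Y95): rows 1, 5, 10 → Zone = 8, 8, 8 ✓
(Status=maple, SensorID=Y23): rows 2, 3, 8, 11 → Zone = 9, 9, 9, 9 ✓
(Status=pine, SensorID=Y51): rows 4, 9, 12 → Zone = 3, 3, 3 ✓
(Status=elm, SensorID=Y95): rows 6, 7 → Zone = 7, 7 ✓
Every {Status, SensorID} value is associated with a single Zone value, so {Status, SensorID} → Zone holds.

Yes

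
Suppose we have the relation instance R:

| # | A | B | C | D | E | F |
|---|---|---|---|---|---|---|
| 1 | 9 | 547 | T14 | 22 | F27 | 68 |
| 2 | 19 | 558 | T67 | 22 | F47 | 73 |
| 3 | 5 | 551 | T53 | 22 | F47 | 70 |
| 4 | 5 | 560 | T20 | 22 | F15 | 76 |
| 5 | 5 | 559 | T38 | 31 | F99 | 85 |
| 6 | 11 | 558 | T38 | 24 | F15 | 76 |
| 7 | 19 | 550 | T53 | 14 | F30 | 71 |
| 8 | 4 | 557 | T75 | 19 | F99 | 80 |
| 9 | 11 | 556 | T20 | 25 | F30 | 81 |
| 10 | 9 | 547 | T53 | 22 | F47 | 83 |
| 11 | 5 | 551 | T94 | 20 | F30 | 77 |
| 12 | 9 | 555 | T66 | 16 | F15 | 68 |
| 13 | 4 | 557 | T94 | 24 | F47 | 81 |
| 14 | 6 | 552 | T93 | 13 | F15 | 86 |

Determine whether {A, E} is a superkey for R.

Yes

All 14 rows have distinct {A, E} values, so {A, E} → (all attributes) holds and {A, E} is a superkey.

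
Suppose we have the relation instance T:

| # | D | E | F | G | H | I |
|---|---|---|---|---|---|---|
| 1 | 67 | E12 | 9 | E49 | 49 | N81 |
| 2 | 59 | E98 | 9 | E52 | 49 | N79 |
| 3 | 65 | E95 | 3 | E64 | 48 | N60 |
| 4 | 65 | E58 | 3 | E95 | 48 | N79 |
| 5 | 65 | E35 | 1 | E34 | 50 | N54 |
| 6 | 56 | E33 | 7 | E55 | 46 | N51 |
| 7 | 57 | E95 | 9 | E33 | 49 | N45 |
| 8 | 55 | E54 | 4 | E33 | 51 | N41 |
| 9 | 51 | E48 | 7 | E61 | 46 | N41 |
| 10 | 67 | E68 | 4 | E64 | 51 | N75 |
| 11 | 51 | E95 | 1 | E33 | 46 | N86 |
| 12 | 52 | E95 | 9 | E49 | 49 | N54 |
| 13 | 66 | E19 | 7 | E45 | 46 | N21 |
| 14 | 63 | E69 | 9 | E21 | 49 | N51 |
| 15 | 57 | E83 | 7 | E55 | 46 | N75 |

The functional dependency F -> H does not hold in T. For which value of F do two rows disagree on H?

F=9: rows 1, 2, 7, 12, 14 → H = 49, 49, 49, 49, 49 ✓
F=3: rows 3, 4 → H = 48, 48 ✓
F=1: rows 5, 11 → H takes values {50, 46} — violation
F=7: rows 6, 9, 13, 15 → H = 46, 46, 46, 46 ✓
F=4: rows 8, 10 → H = 51, 51 ✓
The only F value with inconsistent H is F=1.

1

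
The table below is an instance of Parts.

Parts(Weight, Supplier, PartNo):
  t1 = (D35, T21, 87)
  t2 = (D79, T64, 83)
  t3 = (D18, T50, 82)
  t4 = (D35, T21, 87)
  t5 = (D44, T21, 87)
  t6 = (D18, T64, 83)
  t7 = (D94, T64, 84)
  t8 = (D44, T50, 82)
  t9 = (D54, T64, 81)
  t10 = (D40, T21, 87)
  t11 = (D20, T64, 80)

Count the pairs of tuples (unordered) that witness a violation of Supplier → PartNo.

Supplier=T21: all 4 rows agree on PartNo — 0 pairs.
Supplier=T64: violating pairs (2,7), (2,9), (2,11), (6,7), (6,9), (6,11), (7,9), (7,11), (9,11) — 9 pairs.
Supplier=T50: all 2 rows agree on PartNo — 0 pairs.

9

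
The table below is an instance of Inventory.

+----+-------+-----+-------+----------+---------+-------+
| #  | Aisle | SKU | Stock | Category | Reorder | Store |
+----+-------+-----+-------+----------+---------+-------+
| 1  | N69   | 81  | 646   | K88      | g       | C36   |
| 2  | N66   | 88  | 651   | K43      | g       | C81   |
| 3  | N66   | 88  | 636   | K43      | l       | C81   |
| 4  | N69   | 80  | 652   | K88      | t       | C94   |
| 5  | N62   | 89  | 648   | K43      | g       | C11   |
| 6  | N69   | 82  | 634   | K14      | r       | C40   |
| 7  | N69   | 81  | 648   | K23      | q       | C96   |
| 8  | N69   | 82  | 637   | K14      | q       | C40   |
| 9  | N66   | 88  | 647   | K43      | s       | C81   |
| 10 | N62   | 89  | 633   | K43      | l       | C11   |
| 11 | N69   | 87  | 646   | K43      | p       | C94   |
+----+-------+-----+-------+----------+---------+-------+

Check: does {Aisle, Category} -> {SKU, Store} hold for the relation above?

No

(Aisle=N69, Category=K88): rows 1, 4 → {SKU,Store} takes values {(81, C36), (80, C94)} — violation
(Aisle=N66, Category=K43): rows 2, 3, 9 → {SKU,Store} = (88, C81), (88, C81), (88, C81) ✓
(Aisle=N62, Category=K43): rows 5, 10 → {SKU,Store} = (89, C11), (89, C11) ✓
(Aisle=N69, Category=K14): rows 6, 8 → {SKU,Store} = (82, C40), (82, C40) ✓
(Aisle=N69, Category=K23): row 7 → {SKU,Store} = (81, C96) ✓
(Aisle=N69, Category=K43): row 11 → {SKU,Store} = (87, C94) ✓
Two rows agree on {Aisle, Category} but differ on {SKU, Store}, so {Aisle, Category} -> {SKU, Store} does not hold.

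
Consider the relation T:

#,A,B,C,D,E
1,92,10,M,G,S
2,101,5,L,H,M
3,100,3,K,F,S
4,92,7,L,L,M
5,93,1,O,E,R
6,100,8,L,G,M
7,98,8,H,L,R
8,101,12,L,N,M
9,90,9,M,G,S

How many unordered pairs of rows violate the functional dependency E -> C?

E=S: violating pairs (1,3), (3,9) — 2 pairs.
E=M: all 4 rows agree on C — 0 pairs.
E=R: violating pairs (5,7) — 1 pair.

3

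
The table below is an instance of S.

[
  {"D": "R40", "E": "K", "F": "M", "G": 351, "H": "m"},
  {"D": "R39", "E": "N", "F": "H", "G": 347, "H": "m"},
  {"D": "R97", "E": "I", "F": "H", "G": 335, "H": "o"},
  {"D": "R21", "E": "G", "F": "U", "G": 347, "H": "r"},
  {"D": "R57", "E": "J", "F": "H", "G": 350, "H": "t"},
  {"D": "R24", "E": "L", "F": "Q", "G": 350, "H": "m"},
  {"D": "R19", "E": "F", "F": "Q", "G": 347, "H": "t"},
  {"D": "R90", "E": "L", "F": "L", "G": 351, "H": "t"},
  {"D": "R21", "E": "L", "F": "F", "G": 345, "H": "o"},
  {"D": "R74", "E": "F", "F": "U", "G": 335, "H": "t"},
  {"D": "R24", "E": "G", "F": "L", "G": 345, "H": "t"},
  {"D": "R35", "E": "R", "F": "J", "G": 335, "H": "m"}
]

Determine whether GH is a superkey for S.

Yes

All 12 rows have distinct GH values, so GH → (all attributes) holds and GH is a superkey.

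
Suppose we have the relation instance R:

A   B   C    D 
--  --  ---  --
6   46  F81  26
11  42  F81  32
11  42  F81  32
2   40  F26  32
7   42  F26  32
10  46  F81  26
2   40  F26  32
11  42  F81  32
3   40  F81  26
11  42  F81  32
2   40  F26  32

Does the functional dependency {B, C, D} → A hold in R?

No

(B=46, C=F81, D=26): 2 rows → A takes values {6, 10} — violation
(B=42, C=F81, D=32): 4 rows → A = 11, 11, 11, 11 ✓
(B=40, C=F26, D=32): 3 rows → A = 2, 2, 2 ✓
(B=42, C=F26, D=32): 1 row → A = 7 ✓
(B=40, C=F81, D=26): 1 row → A = 3 ✓
Two rows agree on {B, C, D} but differ on A, so {B, C, D} → A does not hold.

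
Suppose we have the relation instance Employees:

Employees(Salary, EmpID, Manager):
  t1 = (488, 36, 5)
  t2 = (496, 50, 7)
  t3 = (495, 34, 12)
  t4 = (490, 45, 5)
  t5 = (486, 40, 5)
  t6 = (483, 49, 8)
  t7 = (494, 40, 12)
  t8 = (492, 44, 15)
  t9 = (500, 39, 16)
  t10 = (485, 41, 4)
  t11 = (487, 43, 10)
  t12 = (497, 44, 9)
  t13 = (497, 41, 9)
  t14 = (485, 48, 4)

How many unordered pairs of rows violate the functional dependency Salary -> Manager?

0

Salary=485: all 2 rows agree on Manager — 0 pairs.
Salary=497: all 2 rows agree on Manager — 0 pairs.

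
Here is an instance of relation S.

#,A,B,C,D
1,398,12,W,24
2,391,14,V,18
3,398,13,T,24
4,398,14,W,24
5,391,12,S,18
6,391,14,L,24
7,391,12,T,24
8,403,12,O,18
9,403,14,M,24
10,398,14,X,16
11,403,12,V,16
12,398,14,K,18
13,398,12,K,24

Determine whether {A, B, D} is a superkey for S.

Rows 1 and 13 have the same {A, B, D} value (A=398, B=12, D=24) but are distinct tuples, so {A, B, D} does not determine every attribute — not a superkey.

No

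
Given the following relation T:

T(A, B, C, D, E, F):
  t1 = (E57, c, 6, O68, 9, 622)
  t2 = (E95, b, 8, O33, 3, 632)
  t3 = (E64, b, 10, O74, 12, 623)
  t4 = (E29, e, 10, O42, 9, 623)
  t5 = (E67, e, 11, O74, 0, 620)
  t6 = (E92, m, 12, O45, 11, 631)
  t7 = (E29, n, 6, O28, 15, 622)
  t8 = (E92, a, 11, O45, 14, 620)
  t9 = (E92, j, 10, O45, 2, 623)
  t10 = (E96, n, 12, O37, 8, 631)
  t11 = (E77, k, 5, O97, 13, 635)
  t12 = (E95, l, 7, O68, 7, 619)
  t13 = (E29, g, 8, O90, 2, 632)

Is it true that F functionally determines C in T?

F=622: rows 1, 7 → C = 6, 6 ✓
F=632: rows 2, 13 → C = 8, 8 ✓
F=623: rows 3, 4, 9 → C = 10, 10, 10 ✓
F=620: rows 5, 8 → C = 11, 11 ✓
F=631: rows 6, 10 → C = 12, 12 ✓
F=635: row 11 → C = 5 ✓
F=619: row 12 → C = 7 ✓
Every F value is associated with a single C value, so F → C holds.

Yes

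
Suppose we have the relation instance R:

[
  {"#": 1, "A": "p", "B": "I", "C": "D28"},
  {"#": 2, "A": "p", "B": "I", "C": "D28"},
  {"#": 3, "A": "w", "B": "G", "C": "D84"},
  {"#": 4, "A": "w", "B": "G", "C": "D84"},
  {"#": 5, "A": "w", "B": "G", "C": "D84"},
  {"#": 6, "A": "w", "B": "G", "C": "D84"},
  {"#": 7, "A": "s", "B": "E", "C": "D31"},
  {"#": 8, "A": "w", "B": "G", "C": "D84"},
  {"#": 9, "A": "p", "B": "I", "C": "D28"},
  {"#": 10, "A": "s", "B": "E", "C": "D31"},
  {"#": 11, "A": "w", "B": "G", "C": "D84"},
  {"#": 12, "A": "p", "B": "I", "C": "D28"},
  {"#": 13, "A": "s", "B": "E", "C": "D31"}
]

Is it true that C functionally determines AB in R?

Yes

C=D28: rows 1, 2, 9, 12 → {A,B} = (p, I), (p, I), (p, I), (p, I) ✓
C=D84: rows 3, 4, 5, 6, 8, 11 → {A,B} = (w, G), (w, G), (w, G), (w, G), (w, G), (w, G) ✓
C=D31: rows 7, 10, 13 → {A,B} = (s, E), (s, E), (s, E) ✓
Every C value is associated with a single AB value, so C -> AB holds.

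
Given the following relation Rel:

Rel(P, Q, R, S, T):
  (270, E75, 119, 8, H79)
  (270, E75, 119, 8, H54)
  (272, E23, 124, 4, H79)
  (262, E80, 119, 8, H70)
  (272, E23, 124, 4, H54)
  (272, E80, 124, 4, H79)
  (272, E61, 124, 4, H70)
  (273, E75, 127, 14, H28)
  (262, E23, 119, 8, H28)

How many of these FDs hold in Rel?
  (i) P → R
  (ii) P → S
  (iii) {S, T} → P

3

(i) P → R: every LHS value maps to a single RHS value — holds.
(ii) P → S: every LHS value maps to a single RHS value — holds.
(iii) {S, T} → P: every LHS value maps to a single RHS value — holds.
3 of the 3 dependencies hold.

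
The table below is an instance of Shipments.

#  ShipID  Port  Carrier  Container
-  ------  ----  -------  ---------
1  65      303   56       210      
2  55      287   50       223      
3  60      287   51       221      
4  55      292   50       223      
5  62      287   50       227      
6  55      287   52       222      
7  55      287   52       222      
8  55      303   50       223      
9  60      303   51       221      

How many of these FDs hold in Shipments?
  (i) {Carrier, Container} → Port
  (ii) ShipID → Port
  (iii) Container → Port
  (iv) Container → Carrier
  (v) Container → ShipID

(i) {Carrier, Container} → Port: (Carrier=50, Container=223): rows 2, 4, 8 → Port takes values {287, 292, 303} — violation; (Carrier=51, Container=221): rows 3, 9 → Port takes values {287, 303} — violation — fails.
(ii) ShipID → Port: ShipID=55: rows 2, 4, 6, 7, 8 → Port takes values {287, 292, 303} — violation; ShipID=60: rows 3, 9 → Port takes values {287, 303} — violation — fails.
(iii) Container → Port: Container=223: rows 2, 4, 8 → Port takes values {287, 292, 303} — violation; Container=221: rows 3, 9 → Port takes values {287, 303} — violation — fails.
(iv) Container → Carrier: every LHS value maps to a single RHS value — holds.
(v) Container → ShipID: every LHS value maps to a single RHS value — holds.
2 of the 5 dependencies hold.

2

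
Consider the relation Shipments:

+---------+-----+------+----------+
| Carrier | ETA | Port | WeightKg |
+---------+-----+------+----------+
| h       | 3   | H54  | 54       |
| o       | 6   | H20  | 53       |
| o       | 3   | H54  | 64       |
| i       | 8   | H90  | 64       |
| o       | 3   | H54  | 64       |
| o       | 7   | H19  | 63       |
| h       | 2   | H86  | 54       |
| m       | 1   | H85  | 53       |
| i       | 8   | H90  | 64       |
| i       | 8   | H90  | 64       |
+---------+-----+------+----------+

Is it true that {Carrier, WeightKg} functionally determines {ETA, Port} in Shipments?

(Carrier=h, WeightKg=54): 2 rows → {ETA,Port} takes values {(3, H54), (2, H86)} — violation
(Carrier=o, WeightKg=53): 1 row → {ETA,Port} = (6, H20) ✓
(Carrier=o, WeightKg=64): 2 rows → {ETA,Port} = (3, H54), (3, H54) ✓
(Carrier=i, WeightKg=64): 3 rows → {ETA,Port} = (8, H90), (8, H90), (8, H90) ✓
(Carrier=o, WeightKg=63): 1 row → {ETA,Port} = (7, H19) ✓
(Carrier=m, WeightKg=53): 1 row → {ETA,Port} = (1, H85) ✓
Two rows agree on {Carrier, WeightKg} but differ on {ETA, Port}, so {Carrier, WeightKg} → {ETA, Port} does not hold.

No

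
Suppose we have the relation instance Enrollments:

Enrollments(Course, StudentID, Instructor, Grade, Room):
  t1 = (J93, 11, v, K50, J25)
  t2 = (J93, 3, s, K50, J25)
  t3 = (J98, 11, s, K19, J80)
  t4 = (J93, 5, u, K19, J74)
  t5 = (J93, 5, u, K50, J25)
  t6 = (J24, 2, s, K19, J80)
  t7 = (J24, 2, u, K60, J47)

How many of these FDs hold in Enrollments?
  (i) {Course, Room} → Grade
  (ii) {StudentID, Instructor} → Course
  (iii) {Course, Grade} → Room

(i) {Course, Room} → Grade: every LHS value maps to a single RHS value — holds.
(ii) {StudentID, Instructor} → Course: every LHS value maps to a single RHS value — holds.
(iii) {Course, Grade} → Room: every LHS value maps to a single RHS value — holds.
3 of the 3 dependencies hold.

3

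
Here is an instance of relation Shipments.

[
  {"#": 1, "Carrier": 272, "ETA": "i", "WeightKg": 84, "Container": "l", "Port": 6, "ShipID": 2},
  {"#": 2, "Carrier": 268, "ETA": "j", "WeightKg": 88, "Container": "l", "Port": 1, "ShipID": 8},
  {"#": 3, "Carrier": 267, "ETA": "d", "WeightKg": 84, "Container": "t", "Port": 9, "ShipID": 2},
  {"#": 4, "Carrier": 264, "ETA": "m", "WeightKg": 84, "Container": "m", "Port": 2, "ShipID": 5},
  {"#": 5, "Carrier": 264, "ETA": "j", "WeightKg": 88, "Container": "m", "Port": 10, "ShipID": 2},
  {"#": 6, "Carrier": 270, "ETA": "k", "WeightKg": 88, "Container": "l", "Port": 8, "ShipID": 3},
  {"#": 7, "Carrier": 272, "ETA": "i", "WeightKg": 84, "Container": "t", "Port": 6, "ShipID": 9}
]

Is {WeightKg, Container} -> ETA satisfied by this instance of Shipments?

No

(WeightKg=84, Container=l): row 1 → ETA = i ✓
(WeightKg=88, Container=l): rows 2, 6 → ETA takes values {j, k} — violation
(WeightKg=84, Container=t): rows 3, 7 → ETA takes values {d, i} — violation
(WeightKg=84, Container=m): row 4 → ETA = m ✓
(WeightKg=88, Container=m): row 5 → ETA = j ✓
Two rows agree on {WeightKg, Container} but differ on ETA, so {WeightKg, Container} -> ETA does not hold.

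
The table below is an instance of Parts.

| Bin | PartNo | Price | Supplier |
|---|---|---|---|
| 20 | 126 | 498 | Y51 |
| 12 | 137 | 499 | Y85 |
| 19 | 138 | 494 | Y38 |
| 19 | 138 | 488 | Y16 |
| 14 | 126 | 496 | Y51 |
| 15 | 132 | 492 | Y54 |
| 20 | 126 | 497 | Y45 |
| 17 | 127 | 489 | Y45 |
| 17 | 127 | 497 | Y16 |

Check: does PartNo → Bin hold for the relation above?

PartNo=126: 3 rows → Bin takes values {20, 14} — violation
PartNo=137: 1 row → Bin = 12 ✓
PartNo=138: 2 rows → Bin = 19, 19 ✓
PartNo=132: 1 row → Bin = 15 ✓
PartNo=127: 2 rows → Bin = 17, 17 ✓
Two rows agree on PartNo but differ on Bin, so PartNo → Bin does not hold.

No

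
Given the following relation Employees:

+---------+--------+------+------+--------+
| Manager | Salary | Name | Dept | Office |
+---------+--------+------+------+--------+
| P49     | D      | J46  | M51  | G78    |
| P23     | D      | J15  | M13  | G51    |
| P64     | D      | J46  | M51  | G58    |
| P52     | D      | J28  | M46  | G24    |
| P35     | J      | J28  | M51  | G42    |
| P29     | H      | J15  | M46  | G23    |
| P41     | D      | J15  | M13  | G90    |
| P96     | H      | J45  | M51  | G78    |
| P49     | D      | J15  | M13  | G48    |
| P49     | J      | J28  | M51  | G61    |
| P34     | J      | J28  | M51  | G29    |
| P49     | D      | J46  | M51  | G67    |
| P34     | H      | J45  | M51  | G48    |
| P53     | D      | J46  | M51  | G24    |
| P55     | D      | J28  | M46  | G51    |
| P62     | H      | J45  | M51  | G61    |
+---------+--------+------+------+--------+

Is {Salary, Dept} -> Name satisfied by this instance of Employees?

(Salary=D, Dept=M51): 4 rows → Name = J46, J46, J46, J46 ✓
(Salary=D, Dept=M13): 3 rows → Name = J15, J15, J15 ✓
(Salary=D, Dept=M46): 2 rows → Name = J28, J28 ✓
(Salary=J, Dept=M51): 3 rows → Name = J28, J28, J28 ✓
(Salary=H, Dept=M46): 1 row → Name = J15 ✓
(Salary=H, Dept=M51): 3 rows → Name = J45, J45, J45 ✓
Every {Salary, Dept} value is associated with a single Name value, so {Salary, Dept} -> Name holds.

Yes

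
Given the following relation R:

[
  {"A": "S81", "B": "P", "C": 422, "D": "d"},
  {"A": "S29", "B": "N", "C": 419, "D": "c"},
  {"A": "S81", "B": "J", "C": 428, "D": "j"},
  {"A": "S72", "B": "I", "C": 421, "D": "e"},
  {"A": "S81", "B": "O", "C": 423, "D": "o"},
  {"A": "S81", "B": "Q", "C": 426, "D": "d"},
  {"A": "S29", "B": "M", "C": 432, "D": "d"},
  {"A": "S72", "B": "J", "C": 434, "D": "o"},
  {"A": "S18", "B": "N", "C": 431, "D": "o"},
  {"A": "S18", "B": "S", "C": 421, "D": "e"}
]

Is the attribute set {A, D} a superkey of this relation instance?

No

Two distinct rows share (A=S81, D=d), so {A, D} does not determine every attribute — not a superkey.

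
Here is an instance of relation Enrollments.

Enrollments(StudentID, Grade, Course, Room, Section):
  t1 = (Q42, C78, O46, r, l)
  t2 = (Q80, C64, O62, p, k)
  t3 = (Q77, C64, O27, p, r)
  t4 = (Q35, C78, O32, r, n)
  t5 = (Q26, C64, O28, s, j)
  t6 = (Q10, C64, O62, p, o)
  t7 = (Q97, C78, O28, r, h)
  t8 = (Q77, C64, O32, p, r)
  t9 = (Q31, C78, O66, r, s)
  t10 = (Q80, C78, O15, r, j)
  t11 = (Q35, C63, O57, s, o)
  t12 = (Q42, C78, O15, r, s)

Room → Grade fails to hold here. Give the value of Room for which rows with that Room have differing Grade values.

s

Room=r: rows 1, 4, 7, 9, 10, 12 → Grade = C78, C78, C78, C78, C78, C78 ✓
Room=p: rows 2, 3, 6, 8 → Grade = C64, C64, C64, C64 ✓
Room=s: rows 5, 11 → Grade takes values {C64, C63} — violation
The only Room value with inconsistent Grade is Room=s.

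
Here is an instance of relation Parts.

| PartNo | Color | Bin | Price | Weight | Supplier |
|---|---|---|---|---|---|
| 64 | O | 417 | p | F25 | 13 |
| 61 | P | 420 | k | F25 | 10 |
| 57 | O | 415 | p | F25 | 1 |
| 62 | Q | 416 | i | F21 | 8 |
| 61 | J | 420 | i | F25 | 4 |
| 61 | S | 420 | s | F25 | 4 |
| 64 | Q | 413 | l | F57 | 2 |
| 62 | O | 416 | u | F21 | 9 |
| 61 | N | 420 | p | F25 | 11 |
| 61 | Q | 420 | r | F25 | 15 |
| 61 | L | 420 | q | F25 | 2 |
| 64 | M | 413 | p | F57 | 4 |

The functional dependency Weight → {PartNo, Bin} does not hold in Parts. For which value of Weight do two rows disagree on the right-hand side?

F25

Weight=F25: 8 rows → {PartNo,Bin} takes values {(64, 417), (61, 420), (57, 415)} — violation
Weight=F21: 2 rows → {PartNo,Bin} = (62, 416), (62, 416) ✓
Weight=F57: 2 rows → {PartNo,Bin} = (64, 413), (64, 413) ✓
The only Weight value with inconsistent RHS is Weight=F25.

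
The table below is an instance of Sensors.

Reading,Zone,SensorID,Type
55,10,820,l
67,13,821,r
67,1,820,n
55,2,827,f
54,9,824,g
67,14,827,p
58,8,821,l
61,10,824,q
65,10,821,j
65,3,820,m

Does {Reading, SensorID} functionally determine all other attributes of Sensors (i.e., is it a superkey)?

All 10 rows have distinct {Reading, SensorID} values, so {Reading, SensorID} → (all attributes) holds and {Reading, SensorID} is a superkey.

Yes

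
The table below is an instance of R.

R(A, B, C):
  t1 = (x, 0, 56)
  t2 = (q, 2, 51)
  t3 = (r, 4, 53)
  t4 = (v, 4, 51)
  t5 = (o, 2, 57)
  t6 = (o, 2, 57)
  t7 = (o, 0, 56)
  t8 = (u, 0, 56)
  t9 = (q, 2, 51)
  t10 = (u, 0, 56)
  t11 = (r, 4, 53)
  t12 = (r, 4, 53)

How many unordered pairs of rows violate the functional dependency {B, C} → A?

5

(B=0, C=56): violating pairs (1,7), (1,8), (1,10), (7,8), (7,10) — 5 pairs.
(B=2, C=51): all 2 rows agree on A — 0 pairs.
(B=4, C=53): all 3 rows agree on A — 0 pairs.
(B=2, C=57): all 2 rows agree on A — 0 pairs.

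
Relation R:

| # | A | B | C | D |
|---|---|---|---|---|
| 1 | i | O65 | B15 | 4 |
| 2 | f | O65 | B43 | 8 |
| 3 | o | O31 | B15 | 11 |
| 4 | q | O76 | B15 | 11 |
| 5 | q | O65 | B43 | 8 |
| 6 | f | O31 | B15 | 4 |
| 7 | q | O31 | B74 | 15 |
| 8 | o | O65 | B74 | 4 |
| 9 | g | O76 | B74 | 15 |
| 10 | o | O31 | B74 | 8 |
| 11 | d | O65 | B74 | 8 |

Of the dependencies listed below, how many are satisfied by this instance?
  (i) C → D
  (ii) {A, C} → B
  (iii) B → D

(i) C → D: C=B15: rows 1, 3, 4, 6 → D takes values {4, 11} — violation; C=B74: rows 7, 8, 9, 10, 11 → D takes values {15, 4, 8} — violation — fails.
(ii) {A, C} → B: (A=o, C=B74): rows 8, 10 → B takes values {O65, O31} — violation — fails.
(iii) B → D: B=O65: rows 1, 2, 5, 8, 11 → D takes values {4, 8} — violation; B=O31: rows 3, 6, 7, 10 → D takes values {11, 4, 15, 8} — violation; B=O76: rows 4, 9 → D takes values {11, 15} — violation — fails.
None of the 3 dependencies hold.

0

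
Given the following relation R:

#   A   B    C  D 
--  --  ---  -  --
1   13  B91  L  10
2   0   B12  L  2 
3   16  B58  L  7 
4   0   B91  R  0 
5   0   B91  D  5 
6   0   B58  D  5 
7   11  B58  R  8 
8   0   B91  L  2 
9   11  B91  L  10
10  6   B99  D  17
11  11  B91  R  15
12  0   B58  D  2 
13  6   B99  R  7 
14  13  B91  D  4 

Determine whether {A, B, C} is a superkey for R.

Rows 6 and 12 have the same {A, B, C} value (A=0, B=B58, C=D) but are distinct tuples, so {A, B, C} does not determine every attribute — not a superkey.

No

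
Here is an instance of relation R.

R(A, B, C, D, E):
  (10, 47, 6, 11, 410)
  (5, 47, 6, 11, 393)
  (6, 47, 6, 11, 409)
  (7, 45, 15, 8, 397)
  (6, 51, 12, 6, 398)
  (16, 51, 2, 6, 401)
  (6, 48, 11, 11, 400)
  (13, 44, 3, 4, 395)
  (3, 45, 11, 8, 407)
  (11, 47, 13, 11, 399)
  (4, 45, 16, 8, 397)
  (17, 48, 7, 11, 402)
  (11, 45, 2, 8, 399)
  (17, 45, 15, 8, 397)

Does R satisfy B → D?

Yes

B=47: 4 rows → D = 11, 11, 11, 11 ✓
B=45: 5 rows → D = 8, 8, 8, 8, 8 ✓
B=51: 2 rows → D = 6, 6 ✓
B=48: 2 rows → D = 11, 11 ✓
B=44: 1 row → D = 4 ✓
Every B value is associated with a single D value, so B → D holds.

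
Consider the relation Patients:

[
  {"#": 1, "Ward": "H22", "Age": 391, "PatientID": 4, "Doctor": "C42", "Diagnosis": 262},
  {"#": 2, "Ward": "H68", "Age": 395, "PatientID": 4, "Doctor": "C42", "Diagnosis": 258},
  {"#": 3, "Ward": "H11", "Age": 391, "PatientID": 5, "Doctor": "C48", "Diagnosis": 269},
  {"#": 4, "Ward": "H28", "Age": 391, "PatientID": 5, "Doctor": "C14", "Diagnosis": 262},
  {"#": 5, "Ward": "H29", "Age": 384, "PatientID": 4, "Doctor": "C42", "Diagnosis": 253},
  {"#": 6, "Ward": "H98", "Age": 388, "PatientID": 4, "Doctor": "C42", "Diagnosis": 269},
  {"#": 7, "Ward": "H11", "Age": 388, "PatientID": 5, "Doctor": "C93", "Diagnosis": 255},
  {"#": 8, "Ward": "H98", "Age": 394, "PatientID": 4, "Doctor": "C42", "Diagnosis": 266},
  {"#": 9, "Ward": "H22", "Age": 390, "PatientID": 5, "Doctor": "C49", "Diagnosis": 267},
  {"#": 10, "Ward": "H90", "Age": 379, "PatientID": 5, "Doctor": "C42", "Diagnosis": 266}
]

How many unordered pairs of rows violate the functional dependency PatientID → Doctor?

PatientID=4: all 5 rows agree on Doctor — 0 pairs.
PatientID=5: violating pairs (3,4), (3,7), (3,9), (3,10), (4,7), (4,9), (4,10), (7,9), (7,10), (9,10) — 10 pairs.

10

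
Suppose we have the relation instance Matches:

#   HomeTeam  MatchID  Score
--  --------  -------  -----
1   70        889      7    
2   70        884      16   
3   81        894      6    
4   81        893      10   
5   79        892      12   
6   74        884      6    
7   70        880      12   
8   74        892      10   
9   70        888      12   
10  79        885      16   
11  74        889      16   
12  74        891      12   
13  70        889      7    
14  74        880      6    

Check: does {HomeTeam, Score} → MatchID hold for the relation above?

No

(HomeTeam=70, Score=7): rows 1, 13 → MatchID = 889, 889 ✓
(HomeTeam=70, Score=16): row 2 → MatchID = 884 ✓
(HomeTeam=81, Score=6): row 3 → MatchID = 894 ✓
(HomeTeam=81, Score=10): row 4 → MatchID = 893 ✓
(HomeTeam=79, Score=12): row 5 → MatchID = 892 ✓
(HomeTeam=74, Score=6): rows 6, 14 → MatchID takes values {884, 880} — violation
(HomeTeam=70, Score=12): rows 7, 9 → MatchID takes values {880, 888} — violation
(HomeTeam=74, Score=10): row 8 → MatchID = 892 ✓
(HomeTeam=79, Score=16): row 10 → MatchID = 885 ✓
(HomeTeam=74, Score=16): row 11 → MatchID = 889 ✓
(HomeTeam=74, Score=12): row 12 → MatchID = 891 ✓
Two rows agree on {HomeTeam, Score} but differ on MatchID, so {HomeTeam, Score} → MatchID does not hold.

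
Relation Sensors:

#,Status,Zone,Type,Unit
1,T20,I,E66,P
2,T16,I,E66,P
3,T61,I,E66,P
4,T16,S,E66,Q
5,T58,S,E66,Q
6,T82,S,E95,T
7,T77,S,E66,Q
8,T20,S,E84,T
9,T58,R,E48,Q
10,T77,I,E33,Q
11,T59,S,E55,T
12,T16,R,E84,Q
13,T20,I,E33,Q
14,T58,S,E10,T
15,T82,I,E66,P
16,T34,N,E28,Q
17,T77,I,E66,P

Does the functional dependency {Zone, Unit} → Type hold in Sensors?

No

(Zone=I, Unit=P): rows 1, 2, 3, 15, 17 → Type = E66, E66, E66, E66, E66 ✓
(Zone=S, Unit=Q): rows 4, 5, 7 → Type = E66, E66, E66 ✓
(Zone=S, Unit=T): rows 6, 8, 11, 14 → Type takes values {E95, E84, E55, E10} — violation
(Zone=R, Unit=Q): rows 9, 12 → Type takes values {E48, E84} — violation
(Zone=I, Unit=Q): rows 10, 13 → Type = E33, E33 ✓
(Zone=N, Unit=Q): row 16 → Type = E28 ✓
Two rows agree on {Zone, Unit} but differ on Type, so {Zone, Unit} → Type does not hold.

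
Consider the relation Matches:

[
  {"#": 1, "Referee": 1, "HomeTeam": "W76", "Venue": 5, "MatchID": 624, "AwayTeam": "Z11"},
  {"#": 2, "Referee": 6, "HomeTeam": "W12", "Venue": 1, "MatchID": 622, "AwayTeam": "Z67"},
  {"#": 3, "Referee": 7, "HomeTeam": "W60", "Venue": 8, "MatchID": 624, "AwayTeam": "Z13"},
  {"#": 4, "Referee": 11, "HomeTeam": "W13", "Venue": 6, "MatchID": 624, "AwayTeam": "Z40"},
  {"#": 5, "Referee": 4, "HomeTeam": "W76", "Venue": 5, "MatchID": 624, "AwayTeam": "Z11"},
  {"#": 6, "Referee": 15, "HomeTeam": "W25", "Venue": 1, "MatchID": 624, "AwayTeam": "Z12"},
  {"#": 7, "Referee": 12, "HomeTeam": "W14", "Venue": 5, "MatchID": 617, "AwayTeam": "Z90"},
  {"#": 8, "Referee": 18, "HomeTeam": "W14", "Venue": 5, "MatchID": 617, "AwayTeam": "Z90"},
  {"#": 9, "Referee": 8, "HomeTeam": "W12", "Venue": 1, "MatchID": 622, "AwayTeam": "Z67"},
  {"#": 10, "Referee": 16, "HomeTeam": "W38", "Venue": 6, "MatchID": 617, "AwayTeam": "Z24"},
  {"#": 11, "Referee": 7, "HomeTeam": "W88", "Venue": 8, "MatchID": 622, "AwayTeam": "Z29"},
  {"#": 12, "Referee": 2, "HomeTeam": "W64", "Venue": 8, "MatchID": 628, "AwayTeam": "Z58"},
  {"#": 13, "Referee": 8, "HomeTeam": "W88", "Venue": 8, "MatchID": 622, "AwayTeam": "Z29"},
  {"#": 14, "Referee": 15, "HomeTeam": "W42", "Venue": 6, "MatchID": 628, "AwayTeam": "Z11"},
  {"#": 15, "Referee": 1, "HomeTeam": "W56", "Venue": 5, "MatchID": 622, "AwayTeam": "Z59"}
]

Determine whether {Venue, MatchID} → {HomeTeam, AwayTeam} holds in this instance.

Yes

(Venue=5, MatchID=624): rows 1, 5 → {HomeTeam,AwayTeam} = (W76, Z11), (W76, Z11) ✓
(Venue=1, MatchID=622): rows 2, 9 → {HomeTeam,AwayTeam} = (W12, Z67), (W12, Z67) ✓
(Venue=8, MatchID=624): row 3 → {HomeTeam,AwayTeam} = (W60, Z13) ✓
(Venue=6, MatchID=624): row 4 → {HomeTeam,AwayTeam} = (W13, Z40) ✓
(Venue=1, MatchID=624): row 6 → {HomeTeam,AwayTeam} = (W25, Z12) ✓
(Venue=5, MatchID=617): rows 7, 8 → {HomeTeam,AwayTeam} = (W14, Z90), (W14, Z90) ✓
(Venue=6, MatchID=617): row 10 → {HomeTeam,AwayTeam} = (W38, Z24) ✓
(Venue=8, MatchID=622): rows 11, 13 → {HomeTeam,AwayTeam} = (W88, Z29), (W88, Z29) ✓
(Venue=8, MatchID=628): row 12 → {HomeTeam,AwayTeam} = (W64, Z58) ✓
(Venue=6, MatchID=628): row 14 → {HomeTeam,AwayTeam} = (W42, Z11) ✓
(Venue=5, MatchID=622): row 15 → {HomeTeam,AwayTeam} = (W56, Z59) ✓
Every {Venue, MatchID} value is associated with a single {HomeTeam, AwayTeam} value, so {Venue, MatchID} → {HomeTeam, AwayTeam} holds.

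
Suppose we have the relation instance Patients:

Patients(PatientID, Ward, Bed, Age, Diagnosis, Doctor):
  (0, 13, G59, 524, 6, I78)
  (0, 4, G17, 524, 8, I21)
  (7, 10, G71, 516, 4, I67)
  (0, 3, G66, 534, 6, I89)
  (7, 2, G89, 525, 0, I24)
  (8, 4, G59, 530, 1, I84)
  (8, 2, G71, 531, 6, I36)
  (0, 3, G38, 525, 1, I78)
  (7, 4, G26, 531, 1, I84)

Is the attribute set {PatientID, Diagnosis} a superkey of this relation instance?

No

Two distinct rows share (PatientID=0, Diagnosis=6), so {PatientID, Diagnosis} does not determine every attribute — not a superkey.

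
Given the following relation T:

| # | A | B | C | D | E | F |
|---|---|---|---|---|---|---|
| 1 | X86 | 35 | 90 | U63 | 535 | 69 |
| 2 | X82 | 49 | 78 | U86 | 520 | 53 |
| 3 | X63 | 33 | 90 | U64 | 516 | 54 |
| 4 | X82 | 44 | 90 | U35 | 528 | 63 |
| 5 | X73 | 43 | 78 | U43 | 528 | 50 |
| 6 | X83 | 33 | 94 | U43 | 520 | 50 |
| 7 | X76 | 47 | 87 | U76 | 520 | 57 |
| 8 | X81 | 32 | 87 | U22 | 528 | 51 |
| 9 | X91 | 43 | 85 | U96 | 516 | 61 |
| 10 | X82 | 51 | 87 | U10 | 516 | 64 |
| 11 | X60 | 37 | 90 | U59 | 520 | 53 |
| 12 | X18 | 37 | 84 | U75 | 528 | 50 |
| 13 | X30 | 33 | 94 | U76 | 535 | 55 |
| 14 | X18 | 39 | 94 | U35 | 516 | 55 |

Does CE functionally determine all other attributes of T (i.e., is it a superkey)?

Yes

All 14 rows have distinct CE values, so CE → (all attributes) holds and CE is a superkey.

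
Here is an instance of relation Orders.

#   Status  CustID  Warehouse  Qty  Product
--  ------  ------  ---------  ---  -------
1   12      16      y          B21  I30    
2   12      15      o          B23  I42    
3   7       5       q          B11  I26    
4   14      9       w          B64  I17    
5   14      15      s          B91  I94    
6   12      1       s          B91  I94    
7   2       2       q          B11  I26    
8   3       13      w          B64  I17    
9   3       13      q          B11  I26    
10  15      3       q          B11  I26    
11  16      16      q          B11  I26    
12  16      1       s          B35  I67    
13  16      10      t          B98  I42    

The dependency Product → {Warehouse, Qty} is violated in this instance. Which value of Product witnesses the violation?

I42

Product=I30: row 1 → {Warehouse,Qty} = (y, B21) ✓
Product=I42: rows 2, 13 → {Warehouse,Qty} takes values {(o, B23), (t, B98)} — violation
Product=I26: rows 3, 7, 9, 10, 11 → {Warehouse,Qty} = (q, B11), (q, B11), (q, B11), (q, B11), (q, B11) ✓
Product=I17: rows 4, 8 → {Warehouse,Qty} = (w, B64), (w, B64) ✓
Product=I94: rows 5, 6 → {Warehouse,Qty} = (s, B91), (s, B91) ✓
Product=I67: row 12 → {Warehouse,Qty} = (s, B35) ✓
The only Product value with inconsistent RHS is Product=I42.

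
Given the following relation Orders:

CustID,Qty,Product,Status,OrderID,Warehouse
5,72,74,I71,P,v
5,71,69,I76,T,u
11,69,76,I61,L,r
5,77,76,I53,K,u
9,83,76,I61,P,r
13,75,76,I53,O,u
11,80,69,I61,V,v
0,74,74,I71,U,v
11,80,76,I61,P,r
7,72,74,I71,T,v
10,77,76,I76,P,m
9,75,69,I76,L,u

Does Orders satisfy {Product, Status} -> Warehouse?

Yes

(Product=74, Status=I71): 3 rows → Warehouse = v, v, v ✓
(Product=69, Status=I76): 2 rows → Warehouse = u, u ✓
(Product=76, Status=I61): 3 rows → Warehouse = r, r, r ✓
(Product=76, Status=I53): 2 rows → Warehouse = u, u ✓
(Product=69, Status=I61): 1 row → Warehouse = v ✓
(Product=76, Status=I76): 1 row → Warehouse = m ✓
Every {Product, Status} value is associated with a single Warehouse value, so {Product, Status} -> Warehouse holds.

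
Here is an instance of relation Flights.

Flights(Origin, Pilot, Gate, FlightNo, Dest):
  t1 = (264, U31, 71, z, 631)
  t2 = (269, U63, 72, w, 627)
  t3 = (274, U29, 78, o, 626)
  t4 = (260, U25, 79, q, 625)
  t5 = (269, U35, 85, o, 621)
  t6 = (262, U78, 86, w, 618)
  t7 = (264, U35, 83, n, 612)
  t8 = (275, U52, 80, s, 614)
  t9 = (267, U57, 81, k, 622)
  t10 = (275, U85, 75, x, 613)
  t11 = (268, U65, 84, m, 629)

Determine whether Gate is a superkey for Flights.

All 11 rows have distinct Gate values, so Gate → (all attributes) holds and Gate is a superkey.

Yes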